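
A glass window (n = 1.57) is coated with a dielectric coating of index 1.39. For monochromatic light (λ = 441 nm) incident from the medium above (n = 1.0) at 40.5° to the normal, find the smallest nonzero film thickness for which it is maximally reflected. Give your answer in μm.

0.179 μm

Top surface (1.0 → 1.39): reflection off a higher-index medium gives a half-wave phase shift.
Bottom surface (1.39 → 1.57): reflection off a higher-index medium gives a half-wave phase shift.
Net: no relative phase inversion (both shifts match).
With no net inversion, constructive interference in reflection requires 2 n t cos θ_r = m λ.
Snell's law: 1.0 sin 40.5° = 1.39 sin θ_r → sin θ_r = 0.467, cos θ_r = 0.884.
Minimum nonzero at m = 1: t = λ / (2 n cos θ_r) = 441 / (2 × 1.39 × 0.884) = 179 nm.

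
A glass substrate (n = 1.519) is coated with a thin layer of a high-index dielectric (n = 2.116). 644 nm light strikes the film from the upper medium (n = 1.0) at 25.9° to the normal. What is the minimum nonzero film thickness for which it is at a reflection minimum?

Ray reflecting at the top interface goes from n = 1.0 toward n = 2.116: a half-wave phase shift.
Bottom surface (2.116 → 1.519): reflection off a lower-index medium gives no phase shift.
Exactly one π shift → a net half-wave offset.
With one net inversion, destructive interference in reflection requires 2 n t cos θ_r = m λ.
Snell's law: 1.0 sin 25.9° = 2.116 sin θ_r → sin θ_r = 0.206, cos θ_r = 0.978.
Minimum nonzero at m = 1: t = λ / (2 n cos θ_r) = 644 / (2 × 2.116 × 0.978) = 156 nm.

156 nm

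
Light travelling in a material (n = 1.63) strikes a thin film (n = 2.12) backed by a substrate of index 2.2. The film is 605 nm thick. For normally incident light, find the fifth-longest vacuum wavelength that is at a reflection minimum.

Top surface (1.63 → 2.12): reflection off a higher-index medium gives a half-wave phase shift.
At the lower boundary (n = 2.12 to n = 2.2) the reflected ray undergoes a half-wave phase shift.
Zero or two π shifts → no net half-wave offset.
So the condition for destructive reflection is 2 n t = (m + ½) λ.
λ = 2 n t / (m + ½). The fifth-longest wavelength is m = 4: λ = 2 × 2.12 × 605 / 4.50 = 570 nm.

570 nm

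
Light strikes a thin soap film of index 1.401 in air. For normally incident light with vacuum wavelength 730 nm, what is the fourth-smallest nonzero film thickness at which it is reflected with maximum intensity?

Ray reflecting at the top interface goes from n = 1.0 toward n = 1.401: a half-wave phase shift.
Ray reflecting at the bottom interface goes from n = 1.401 toward n = 1.0: no phase shift.
Exactly one π shift → a net half-wave offset.
So the condition for constructive reflection is 2 n t = (m + ½) λ.
The fourth-smallest nonzero thickness corresponds to m = 3: t = (m + ½) λ / (2 n) = 3.50 × 730 / (2 × 1.401) = 912 nm.

912 nm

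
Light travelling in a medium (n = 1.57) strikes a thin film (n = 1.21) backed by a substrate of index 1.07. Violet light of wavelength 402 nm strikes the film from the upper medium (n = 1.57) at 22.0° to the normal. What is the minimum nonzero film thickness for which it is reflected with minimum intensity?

Top surface (1.57 → 1.21): reflection off a lower-index medium gives no phase shift.
Ray reflecting at the bottom interface goes from n = 1.21 toward n = 1.07: no phase shift.
Net: no relative phase inversion (both shifts match).
With no net inversion, destructive interference in reflection requires 2 n t cos θ_r = (m + ½) λ.
Snell's law: 1.57 sin 22.0° = 1.21 sin θ_r → sin θ_r = 0.486, cos θ_r = 0.874.
Minimum at m = 0: t = λ / (4 n cos θ_r) = 402 / (4 × 1.21 × 0.874) = 95.0 nm.

95.0 nm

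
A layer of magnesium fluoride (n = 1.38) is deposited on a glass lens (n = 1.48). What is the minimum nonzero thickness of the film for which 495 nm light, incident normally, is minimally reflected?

89.7 nm

Top surface (1.0 → 1.38): reflection off a higher-index medium gives a half-wave phase shift.
Ray reflecting at the bottom interface goes from n = 1.38 toward n = 1.48: a half-wave phase shift.
Zero or two π shifts → no net half-wave offset.
For minimum reflection here: 2 n t = (m + ½) λ.
Minimum at m = 0: t = λ / (4 n) = 495 / (4 × 1.38) = 89.7 nm.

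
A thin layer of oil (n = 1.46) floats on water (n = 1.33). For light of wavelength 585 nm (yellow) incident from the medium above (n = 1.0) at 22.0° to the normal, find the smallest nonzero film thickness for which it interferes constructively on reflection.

Top surface (1.0 → 1.46): reflection off a higher-index medium gives a half-wave phase shift.
Bottom surface (1.46 → 1.33): reflection off a lower-index medium gives no phase shift.
Net: one phase inversion between the two reflected rays.
For strong reflection here: 2 n t cos θ_r = (m + ½) λ.
Snell's law: 1.0 sin 22.0° = 1.46 sin θ_r → sin θ_r = 0.257, cos θ_r = 0.967.
Minimum at m = 0: t = λ / (4 n cos θ_r) = 585 / (4 × 1.46 × 0.967) = 104 nm.

104 nm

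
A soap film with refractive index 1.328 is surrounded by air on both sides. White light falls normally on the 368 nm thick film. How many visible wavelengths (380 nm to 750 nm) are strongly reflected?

At the upper boundary (n = 1.0 to n = 1.328) the reflected ray undergoes a half-wave phase shift.
Bottom surface (1.328 → 1.0): reflection off a lower-index medium gives no phase shift.
The two reflections differ by half a wavelength.
For strong reflection here: 2 n t = (m + ½) λ.
λ = 2 n t / (m + ½) = 977 / (m + ½) nm.
m=0: 1955 nm (IR); m=1: 652 nm (visible); m=2: 391 nm (visible); m=3: 279 nm (UV).

2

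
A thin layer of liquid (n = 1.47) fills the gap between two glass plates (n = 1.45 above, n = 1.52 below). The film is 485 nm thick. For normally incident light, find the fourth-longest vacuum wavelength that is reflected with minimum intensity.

407 nm

Top surface (1.45 → 1.47): reflection off a higher-index medium gives a half-wave phase shift.
At the lower boundary (n = 1.47 to n = 1.52) the reflected ray undergoes a half-wave phase shift.
Net: no relative phase inversion (both shifts match).
With no net inversion, destructive interference in reflection requires 2 n t = (m + ½) λ.
λ = 2 n t / (m + ½). The fourth-longest wavelength is m = 3: λ = 2 × 1.47 × 485 / 3.50 = 407 nm.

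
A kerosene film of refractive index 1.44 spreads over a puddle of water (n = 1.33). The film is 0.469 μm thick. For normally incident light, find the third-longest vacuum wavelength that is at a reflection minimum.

450 nm

Top surface (1.0 → 1.44): reflection off a higher-index medium gives a half-wave phase shift.
Ray reflecting at the bottom interface goes from n = 1.44 toward n = 1.33: no phase shift.
Net: one phase inversion between the two reflected rays.
For dark reflection here: 2 n t = m λ.
λ = 2 n t / m. The third-longest wavelength is m = 3: λ = 2 × 1.44 × 469 / 3.00 = 450 nm.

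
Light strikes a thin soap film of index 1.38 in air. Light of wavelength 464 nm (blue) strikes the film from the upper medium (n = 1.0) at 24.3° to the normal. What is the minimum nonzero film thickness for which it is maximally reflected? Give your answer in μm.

0.0881 μm

Top surface (1.0 → 1.38): reflection off a higher-index medium gives a half-wave phase shift.
At the lower boundary (n = 1.38 to n = 1.0) the reflected ray undergoes no phase shift.
Exactly one π shift → a net half-wave offset.
For bright reflection here: 2 n t cos θ_r = (m + ½) λ.
Snell's law: 1.0 sin 24.3° = 1.38 sin θ_r → sin θ_r = 0.298, cos θ_r = 0.955.
Minimum at m = 0: t = λ / (4 n cos θ_r) = 464 / (4 × 1.38 × 0.955) = 88.1 nm.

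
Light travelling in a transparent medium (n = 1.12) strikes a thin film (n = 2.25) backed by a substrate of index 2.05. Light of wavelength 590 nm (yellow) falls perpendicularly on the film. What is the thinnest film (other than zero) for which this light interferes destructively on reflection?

131 nm

At the upper boundary (n = 1.12 to n = 2.25) the reflected ray undergoes a half-wave phase shift.
At the lower boundary (n = 2.25 to n = 2.05) the reflected ray undergoes no phase shift.
Net: one phase inversion between the two reflected rays.
So the condition for destructive reflection is 2 n t = m λ.
Minimum nonzero at m = 1: t = λ / (2 n) = 590 / (2 × 2.25) = 131 nm.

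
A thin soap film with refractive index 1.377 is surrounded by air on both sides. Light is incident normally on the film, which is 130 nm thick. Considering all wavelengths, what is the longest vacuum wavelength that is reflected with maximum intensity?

Top surface (1.0 → 1.377): reflection off a higher-index medium gives a half-wave phase shift.
Ray reflecting at the bottom interface goes from n = 1.377 toward n = 1.0: no phase shift.
Exactly one π shift → a net half-wave offset.
So the condition for constructive reflection is 2 n t = (m + ½) λ.
λ = 2 n t / (m + ½). The longest wavelength is m = 0: λ = 2 × 1.377 × 130 / 0.500 = 716 nm.

716 nm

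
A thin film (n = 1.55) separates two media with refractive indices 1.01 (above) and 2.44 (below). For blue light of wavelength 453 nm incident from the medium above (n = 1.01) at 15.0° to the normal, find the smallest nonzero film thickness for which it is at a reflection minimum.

74.1 nm

Top surface (1.01 → 1.55): reflection off a higher-index medium gives a half-wave phase shift.
At the lower boundary (n = 1.55 to n = 2.44) the reflected ray undergoes a half-wave phase shift.
The two reflections carry the same phase change, so no net offset.
With no net inversion, destructive interference in reflection requires 2 n t cos θ_r = (m + ½) λ.
Snell's law: 1.01 sin 15.0° = 1.55 sin θ_r → sin θ_r = 0.169, cos θ_r = 0.986.
Minimum at m = 0: t = λ / (4 n cos θ_r) = 453 / (4 × 1.55 × 0.986) = 74.1 nm.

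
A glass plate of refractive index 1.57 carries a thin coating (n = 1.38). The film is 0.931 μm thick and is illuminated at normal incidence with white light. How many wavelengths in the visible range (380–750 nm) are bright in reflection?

3

Ray reflecting at the top interface goes from n = 1.0 toward n = 1.38: a half-wave phase shift.
Bottom surface (1.38 → 1.57): reflection off a higher-index medium gives a half-wave phase shift.
The two reflections carry the same phase change, so no net offset.
For bright reflection here: 2 n t = m λ.
λ = 2 n t / m = 2570 / m nm.
m=3: 857 nm (IR); m=4: 642 nm (visible); m=5: 514 nm (visible); m=6: 428 nm (visible); m=7: 367 nm (UV).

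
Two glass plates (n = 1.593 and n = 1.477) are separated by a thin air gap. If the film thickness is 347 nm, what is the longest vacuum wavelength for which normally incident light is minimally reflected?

At the upper boundary (n = 1.593 to n = 1.0) the reflected ray undergoes no phase shift.
Ray reflecting at the bottom interface goes from n = 1.0 toward n = 1.477: a half-wave phase shift.
Net: one phase inversion between the two reflected rays.
With one net inversion, destructive interference in reflection requires 2 n t = m λ.
λ = 2 n t / m. The longest wavelength is m = 1: λ = 2 × 1.0 × 347 / 1.00 = 694 nm.

694 nm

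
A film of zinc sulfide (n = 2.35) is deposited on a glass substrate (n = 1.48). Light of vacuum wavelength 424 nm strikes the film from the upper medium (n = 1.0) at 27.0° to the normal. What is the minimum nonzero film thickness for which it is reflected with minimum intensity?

91.9 nm

Top surface (1.0 → 2.35): reflection off a higher-index medium gives a half-wave phase shift.
Ray reflecting at the bottom interface goes from n = 2.35 toward n = 1.48: no phase shift.
Net: one phase inversion between the two reflected rays.
For minimum reflection here: 2 n t cos θ_r = m λ.
Snell's law: 1.0 sin 27.0° = 2.35 sin θ_r → sin θ_r = 0.193, cos θ_r = 0.981.
Minimum nonzero at m = 1: t = λ / (2 n cos θ_r) = 424 / (2 × 2.35 × 0.981) = 91.9 nm.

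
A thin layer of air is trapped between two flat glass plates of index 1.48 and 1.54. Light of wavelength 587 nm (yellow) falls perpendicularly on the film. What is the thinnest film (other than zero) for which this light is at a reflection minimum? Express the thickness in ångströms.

2935 Å

At the upper boundary (n = 1.48 to n = 1.0) the reflected ray undergoes no phase shift.
Ray reflecting at the bottom interface goes from n = 1.0 toward n = 1.54: a half-wave phase shift.
The two reflections differ by half a wavelength.
So the condition for destructive reflection is 2 n t = m λ.
Minimum nonzero at m = 1: t = λ / (2 n) = 587 / (2 × 1.0) = 294 nm.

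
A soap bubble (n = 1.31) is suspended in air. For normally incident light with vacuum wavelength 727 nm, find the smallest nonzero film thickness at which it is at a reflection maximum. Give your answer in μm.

At the upper boundary (n = 1.0 to n = 1.31) the reflected ray undergoes a half-wave phase shift.
Bottom surface (1.31 → 1.0): reflection off a lower-index medium gives no phase shift.
The two reflections differ by half a wavelength.
With one net inversion, constructive interference in reflection requires 2 n t = (m + ½) λ.
Minimum at m = 0: t = λ / (4 n) = 727 / (4 × 1.31) = 139 nm.

0.139 μm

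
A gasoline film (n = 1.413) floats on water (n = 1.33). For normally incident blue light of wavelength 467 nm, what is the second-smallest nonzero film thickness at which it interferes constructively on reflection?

Ray reflecting at the top interface goes from n = 1.0 toward n = 1.413: a half-wave phase shift.
Ray reflecting at the bottom interface goes from n = 1.413 toward n = 1.33: no phase shift.
Exactly one π shift → a net half-wave offset.
With one net inversion, constructive interference in reflection requires 2 n t = (m + ½) λ.
The second-smallest nonzero thickness corresponds to m = 1: t = (m + ½) λ / (2 n) = 1.50 × 467 / (2 × 1.413) = 248 nm.

248 nm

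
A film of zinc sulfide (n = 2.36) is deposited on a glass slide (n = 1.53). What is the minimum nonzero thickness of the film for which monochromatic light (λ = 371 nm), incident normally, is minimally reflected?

At the upper boundary (n = 1.0 to n = 2.36) the reflected ray undergoes a half-wave phase shift.
Bottom surface (2.36 → 1.53): reflection off a lower-index medium gives no phase shift.
Exactly one π shift → a net half-wave offset.
For weak reflection here: 2 n t = m λ.
Minimum nonzero at m = 1: t = λ / (2 n) = 371 / (2 × 2.36) = 78.6 nm.

78.6 nm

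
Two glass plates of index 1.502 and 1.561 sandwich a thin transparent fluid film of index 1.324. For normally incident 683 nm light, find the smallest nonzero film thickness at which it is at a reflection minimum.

258 nm

Ray reflecting at the top interface goes from n = 1.502 toward n = 1.324: no phase shift.
Bottom surface (1.324 → 1.561): reflection off a higher-index medium gives a half-wave phase shift.
Exactly one π shift → a net half-wave offset.
For weak reflection here: 2 n t = m λ.
Minimum nonzero at m = 1: t = λ / (2 n) = 683 / (2 × 1.324) = 258 nm.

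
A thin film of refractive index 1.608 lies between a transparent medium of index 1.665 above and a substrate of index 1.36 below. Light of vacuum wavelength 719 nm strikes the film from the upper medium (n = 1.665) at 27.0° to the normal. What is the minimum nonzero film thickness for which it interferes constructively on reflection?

253 nm

Ray reflecting at the top interface goes from n = 1.665 toward n = 1.608: no phase shift.
Bottom surface (1.608 → 1.36): reflection off a lower-index medium gives no phase shift.
The two reflections carry the same phase change, so no net offset.
So the condition for constructive reflection is 2 n t cos θ_r = m λ.
Snell's law: 1.665 sin 27.0° = 1.608 sin θ_r → sin θ_r = 0.470, cos θ_r = 0.883.
Minimum nonzero at m = 1: t = λ / (2 n cos θ_r) = 719 / (2 × 1.608 × 0.883) = 253 nm.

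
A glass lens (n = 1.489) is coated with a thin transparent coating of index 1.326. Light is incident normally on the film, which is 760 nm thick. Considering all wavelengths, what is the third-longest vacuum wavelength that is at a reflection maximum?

672 nm

Top surface (1.0 → 1.326): reflection off a higher-index medium gives a half-wave phase shift.
Ray reflecting at the bottom interface goes from n = 1.326 toward n = 1.489: a half-wave phase shift.
The two reflections carry the same phase change, so no net offset.
So the condition for constructive reflection is 2 n t = m λ.
λ = 2 n t / m. The third-longest wavelength is m = 3: λ = 2 × 1.326 × 760 / 3.00 = 672 nm.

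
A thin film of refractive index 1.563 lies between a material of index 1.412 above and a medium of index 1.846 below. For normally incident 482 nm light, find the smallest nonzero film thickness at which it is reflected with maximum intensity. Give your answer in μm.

0.154 μm

At the upper boundary (n = 1.412 to n = 1.563) the reflected ray undergoes a half-wave phase shift.
Bottom surface (1.563 → 1.846): reflection off a higher-index medium gives a half-wave phase shift.
Net: no relative phase inversion (both shifts match).
For strong reflection here: 2 n t = m λ.
Minimum nonzero at m = 1: t = λ / (2 n) = 482 / (2 × 1.563) = 154 nm.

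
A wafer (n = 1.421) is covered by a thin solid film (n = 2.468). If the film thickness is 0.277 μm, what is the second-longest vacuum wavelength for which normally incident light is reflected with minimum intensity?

684 nm

At the upper boundary (n = 1.0 to n = 2.468) the reflected ray undergoes a half-wave phase shift.
Ray reflecting at the bottom interface goes from n = 2.468 toward n = 1.421: no phase shift.
The two reflections differ by half a wavelength.
So the condition for destructive reflection is 2 n t = m λ.
λ = 2 n t / m. The second-longest wavelength is m = 2: λ = 2 × 2.468 × 277 / 2.00 = 684 nm.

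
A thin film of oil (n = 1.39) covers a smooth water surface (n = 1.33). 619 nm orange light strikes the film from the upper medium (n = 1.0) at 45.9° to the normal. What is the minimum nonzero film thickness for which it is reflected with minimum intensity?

At the upper boundary (n = 1.0 to n = 1.39) the reflected ray undergoes a half-wave phase shift.
Bottom surface (1.39 → 1.33): reflection off a lower-index medium gives no phase shift.
Net: one phase inversion between the two reflected rays.
With one net inversion, destructive interference in reflection requires 2 n t cos θ_r = m λ.
Snell's law: 1.0 sin 45.9° = 1.39 sin θ_r → sin θ_r = 0.517, cos θ_r = 0.856.
Minimum nonzero at m = 1: t = λ / (2 n cos θ_r) = 619 / (2 × 1.39 × 0.856) = 260 nm.

260 nm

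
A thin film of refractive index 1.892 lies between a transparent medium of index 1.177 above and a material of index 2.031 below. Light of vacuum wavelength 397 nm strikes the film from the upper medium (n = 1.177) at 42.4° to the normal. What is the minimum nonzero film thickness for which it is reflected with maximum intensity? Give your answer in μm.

Ray reflecting at the top interface goes from n = 1.177 toward n = 1.892: a half-wave phase shift.
At the lower boundary (n = 1.892 to n = 2.031) the reflected ray undergoes a half-wave phase shift.
The two reflections carry the same phase change, so no net offset.
For strong reflection here: 2 n t cos θ_r = m λ.
Snell's law: 1.177 sin 42.4° = 1.892 sin θ_r → sin θ_r = 0.419, cos θ_r = 0.908.
Minimum nonzero at m = 1: t = λ / (2 n cos θ_r) = 397 / (2 × 1.892 × 0.908) = 116 nm.

0.116 μm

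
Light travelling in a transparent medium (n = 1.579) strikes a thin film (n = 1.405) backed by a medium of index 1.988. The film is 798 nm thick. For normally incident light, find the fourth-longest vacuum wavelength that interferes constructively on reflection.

641 nm

Ray reflecting at the top interface goes from n = 1.579 toward n = 1.405: no phase shift.
At the lower boundary (n = 1.405 to n = 1.988) the reflected ray undergoes a half-wave phase shift.
The two reflections differ by half a wavelength.
For bright reflection here: 2 n t = (m + ½) λ.
λ = 2 n t / (m + ½). The fourth-longest wavelength is m = 3: λ = 2 × 1.405 × 798 / 3.50 = 641 nm.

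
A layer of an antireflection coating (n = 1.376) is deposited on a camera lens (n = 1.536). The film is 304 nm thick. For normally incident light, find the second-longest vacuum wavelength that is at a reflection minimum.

Top surface (1.0 → 1.376): reflection off a higher-index medium gives a half-wave phase shift.
Bottom surface (1.376 → 1.536): reflection off a higher-index medium gives a half-wave phase shift.
Net: no relative phase inversion (both shifts match).
With no net inversion, destructive interference in reflection requires 2 n t = (m + ½) λ.
λ = 2 n t / (m + ½). The second-longest wavelength is m = 1: λ = 2 × 1.376 × 304 / 1.50 = 558 nm.

558 nm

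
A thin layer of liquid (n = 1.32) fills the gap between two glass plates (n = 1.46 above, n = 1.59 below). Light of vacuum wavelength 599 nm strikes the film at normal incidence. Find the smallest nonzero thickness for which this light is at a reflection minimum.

227 nm

Ray reflecting at the top interface goes from n = 1.46 toward n = 1.32: no phase shift.
At the lower boundary (n = 1.32 to n = 1.59) the reflected ray undergoes a half-wave phase shift.
Exactly one π shift → a net half-wave offset.
So the condition for destructive reflection is 2 n t = m λ.
The smallest nonzero thickness corresponds to m = 1: t = m λ / (2 n) = 1.00 × 599 / (2 × 1.32) = 227 nm.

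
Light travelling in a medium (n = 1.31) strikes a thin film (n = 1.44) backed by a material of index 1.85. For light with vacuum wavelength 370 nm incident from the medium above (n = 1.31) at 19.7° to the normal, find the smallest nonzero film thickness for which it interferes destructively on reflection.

67.5 nm

Top surface (1.31 → 1.44): reflection off a higher-index medium gives a half-wave phase shift.
At the lower boundary (n = 1.44 to n = 1.85) the reflected ray undergoes a half-wave phase shift.
The two reflections carry the same phase change, so no net offset.
With no net inversion, destructive interference in reflection requires 2 n t cos θ_r = (m + ½) λ.
Snell's law: 1.31 sin 19.7° = 1.44 sin θ_r → sin θ_r = 0.307, cos θ_r = 0.952.
Minimum at m = 0: t = λ / (4 n cos θ_r) = 370 / (4 × 1.44 × 0.952) = 67.5 nm.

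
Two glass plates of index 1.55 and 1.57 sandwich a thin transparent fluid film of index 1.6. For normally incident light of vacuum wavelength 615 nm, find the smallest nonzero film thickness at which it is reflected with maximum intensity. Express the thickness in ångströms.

961 Å

Top surface (1.55 → 1.6): reflection off a higher-index medium gives a half-wave phase shift.
At the lower boundary (n = 1.6 to n = 1.57) the reflected ray undergoes no phase shift.
The two reflections differ by half a wavelength.
With one net inversion, constructive interference in reflection requires 2 n t = (m + ½) λ.
Minimum at m = 0: t = λ / (4 n) = 615 / (4 × 1.6) = 96.1 nm.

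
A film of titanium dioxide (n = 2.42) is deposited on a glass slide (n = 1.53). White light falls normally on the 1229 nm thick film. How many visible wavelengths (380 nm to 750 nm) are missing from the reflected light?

Ray reflecting at the top interface goes from n = 1.0 toward n = 2.42: a half-wave phase shift.
Bottom surface (2.42 → 1.53): reflection off a lower-index medium gives no phase shift.
Exactly one π shift → a net half-wave offset.
With one net inversion, destructive interference in reflection requires 2 n t = m λ.
λ = 2 n t / m = 5948 / m nm.
m=7: 850 nm (IR); m=8: 744 nm (visible); m=9: 661 nm (visible); m=10: 595 nm (visible); m=11: 541 nm (visible); m=12: 496 nm (visible); m=13: 458 nm (visible); m=14: 425 nm (visible); m=15: 397 nm (visible); m=16: 372 nm (UV).

8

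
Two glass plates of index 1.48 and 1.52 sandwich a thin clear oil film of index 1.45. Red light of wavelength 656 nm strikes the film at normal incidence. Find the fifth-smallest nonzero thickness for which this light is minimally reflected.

At the upper boundary (n = 1.48 to n = 1.45) the reflected ray undergoes no phase shift.
Bottom surface (1.45 → 1.52): reflection off a higher-index medium gives a half-wave phase shift.
Net: one phase inversion between the two reflected rays.
So the condition for destructive reflection is 2 n t = m λ.
The fifth-smallest nonzero thickness corresponds to m = 5: t = m λ / (2 n) = 5.00 × 656 / (2 × 1.45) = 1131 nm.

1131 nm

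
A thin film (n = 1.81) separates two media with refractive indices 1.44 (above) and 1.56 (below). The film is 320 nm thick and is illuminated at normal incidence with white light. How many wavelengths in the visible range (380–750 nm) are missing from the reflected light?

2

Ray reflecting at the top interface goes from n = 1.44 toward n = 1.81: a half-wave phase shift.
Bottom surface (1.81 → 1.56): reflection off a lower-index medium gives no phase shift.
Exactly one π shift → a net half-wave offset.
So the condition for destructive reflection is 2 n t = m λ.
λ = 2 n t / m = 1158 / m nm.
m=1: 1158 nm (IR); m=2: 579 nm (visible); m=3: 386 nm (visible); m=4: 290 nm (UV).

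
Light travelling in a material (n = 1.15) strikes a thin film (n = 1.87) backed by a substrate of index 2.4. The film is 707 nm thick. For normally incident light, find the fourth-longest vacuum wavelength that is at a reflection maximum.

661 nm

Ray reflecting at the top interface goes from n = 1.15 toward n = 1.87: a half-wave phase shift.
Bottom surface (1.87 → 2.4): reflection off a higher-index medium gives a half-wave phase shift.
Net: no relative phase inversion (both shifts match).
For strong reflection here: 2 n t = m λ.
λ = 2 n t / m. The fourth-longest wavelength is m = 4: λ = 2 × 1.87 × 707 / 4.00 = 661 nm.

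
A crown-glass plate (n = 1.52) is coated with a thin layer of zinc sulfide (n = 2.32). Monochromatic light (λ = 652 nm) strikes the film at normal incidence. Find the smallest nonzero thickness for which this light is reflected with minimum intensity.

141 nm

At the upper boundary (n = 1.0 to n = 2.32) the reflected ray undergoes a half-wave phase shift.
Ray reflecting at the bottom interface goes from n = 2.32 toward n = 1.52: no phase shift.
Exactly one π shift → a net half-wave offset.
With one net inversion, destructive interference in reflection requires 2 n t = m λ.
The smallest nonzero thickness corresponds to m = 1: t = m λ / (2 n) = 1.00 × 652 / (2 × 2.32) = 141 nm.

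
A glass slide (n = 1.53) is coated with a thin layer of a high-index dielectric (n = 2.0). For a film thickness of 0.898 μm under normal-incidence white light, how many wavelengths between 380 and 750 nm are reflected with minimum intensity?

5

Top surface (1.0 → 2.0): reflection off a higher-index medium gives a half-wave phase shift.
Ray reflecting at the bottom interface goes from n = 2.0 toward n = 1.53: no phase shift.
Exactly one π shift → a net half-wave offset.
So the condition for destructive reflection is 2 n t = m λ.
λ = 2 n t / m = 3592 / m nm.
m=4: 898 nm (IR); m=5: 718 nm (visible); m=6: 599 nm (visible); m=7: 513 nm (visible); m=8: 449 nm (visible); m=9: 399 nm (visible); m=10: 359 nm (UV).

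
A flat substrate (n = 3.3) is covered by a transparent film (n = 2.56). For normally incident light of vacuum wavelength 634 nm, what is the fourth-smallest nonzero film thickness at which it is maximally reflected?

At the upper boundary (n = 1.0 to n = 2.56) the reflected ray undergoes a half-wave phase shift.
Bottom surface (2.56 → 3.3): reflection off a higher-index medium gives a half-wave phase shift.
The two reflections carry the same phase change, so no net offset.
With no net inversion, constructive interference in reflection requires 2 n t = m λ.
The fourth-smallest nonzero thickness corresponds to m = 4: t = m λ / (2 n) = 4.00 × 634 / (2 × 2.56) = 495 nm.

495 nm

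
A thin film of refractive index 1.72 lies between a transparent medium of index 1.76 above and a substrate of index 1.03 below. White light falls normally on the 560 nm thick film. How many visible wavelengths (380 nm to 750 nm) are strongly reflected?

Ray reflecting at the top interface goes from n = 1.76 toward n = 1.72: no phase shift.
At the lower boundary (n = 1.72 to n = 1.03) the reflected ray undergoes no phase shift.
The two reflections carry the same phase change, so no net offset.
So the condition for constructive reflection is 2 n t = m λ.
λ = 2 n t / m = 1926 / m nm.
m=2: 963 nm (IR); m=3: 642 nm (visible); m=4: 482 nm (visible); m=5: 385 nm (visible); m=6: 321 nm (UV).

3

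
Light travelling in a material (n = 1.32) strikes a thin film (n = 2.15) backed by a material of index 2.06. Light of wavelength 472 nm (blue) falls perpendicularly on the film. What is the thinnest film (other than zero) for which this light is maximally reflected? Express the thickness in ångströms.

Top surface (1.32 → 2.15): reflection off a higher-index medium gives a half-wave phase shift.
At the lower boundary (n = 2.15 to n = 2.06) the reflected ray undergoes no phase shift.
Exactly one π shift → a net half-wave offset.
For maximum reflection here: 2 n t = (m + ½) λ.
Minimum at m = 0: t = λ / (4 n) = 472 / (4 × 2.15) = 54.9 nm.

549 Å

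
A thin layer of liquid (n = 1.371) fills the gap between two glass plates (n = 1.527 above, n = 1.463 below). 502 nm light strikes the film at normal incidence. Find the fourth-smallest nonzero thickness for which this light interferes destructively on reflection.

Ray reflecting at the top interface goes from n = 1.527 toward n = 1.371: no phase shift.
Ray reflecting at the bottom interface goes from n = 1.371 toward n = 1.463: a half-wave phase shift.
Net: one phase inversion between the two reflected rays.
For dark reflection here: 2 n t = m λ.
The fourth-smallest nonzero thickness corresponds to m = 4: t = m λ / (2 n) = 4.00 × 502 / (2 × 1.371) = 732 nm.

732 nm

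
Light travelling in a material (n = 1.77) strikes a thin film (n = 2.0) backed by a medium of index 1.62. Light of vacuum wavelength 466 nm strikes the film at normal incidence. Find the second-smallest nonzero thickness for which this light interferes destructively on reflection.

233 nm

Top surface (1.77 → 2.0): reflection off a higher-index medium gives a half-wave phase shift.
Bottom surface (2.0 → 1.62): reflection off a lower-index medium gives no phase shift.
Exactly one π shift → a net half-wave offset.
So the condition for destructive reflection is 2 n t = m λ.
The second-smallest nonzero thickness corresponds to m = 2: t = m λ / (2 n) = 2.00 × 466 / (2 × 2.0) = 233 nm.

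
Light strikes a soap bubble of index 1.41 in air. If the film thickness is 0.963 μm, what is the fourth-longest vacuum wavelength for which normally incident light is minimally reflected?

679 nm

Ray reflecting at the top interface goes from n = 1.0 toward n = 1.41: a half-wave phase shift.
At the lower boundary (n = 1.41 to n = 1.0) the reflected ray undergoes no phase shift.
The two reflections differ by half a wavelength.
With one net inversion, destructive interference in reflection requires 2 n t = m λ.
λ = 2 n t / m. The fourth-longest wavelength is m = 4: λ = 2 × 1.41 × 963 / 4.00 = 679 nm.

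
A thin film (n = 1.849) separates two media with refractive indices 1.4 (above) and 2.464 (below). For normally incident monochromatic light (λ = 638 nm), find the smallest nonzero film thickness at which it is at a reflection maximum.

Ray reflecting at the top interface goes from n = 1.4 toward n = 1.849: a half-wave phase shift.
At the lower boundary (n = 1.849 to n = 2.464) the reflected ray undergoes a half-wave phase shift.
Net: no relative phase inversion (both shifts match).
With no net inversion, constructive interference in reflection requires 2 n t = m λ.
Minimum nonzero at m = 1: t = λ / (2 n) = 638 / (2 × 1.849) = 173 nm.

173 nm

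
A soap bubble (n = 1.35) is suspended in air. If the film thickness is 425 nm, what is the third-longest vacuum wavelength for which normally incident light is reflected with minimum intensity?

383 nm

Ray reflecting at the top interface goes from n = 1.0 toward n = 1.35: a half-wave phase shift.
At the lower boundary (n = 1.35 to n = 1.0) the reflected ray undergoes no phase shift.
Exactly one π shift → a net half-wave offset.
So the condition for destructive reflection is 2 n t = m λ.
λ = 2 n t / m. The third-longest wavelength is m = 3: λ = 2 × 1.35 × 425 / 3.00 = 383 nm.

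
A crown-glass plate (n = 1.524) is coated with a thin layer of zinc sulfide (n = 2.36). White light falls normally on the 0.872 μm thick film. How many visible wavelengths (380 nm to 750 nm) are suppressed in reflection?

Top surface (1.0 → 2.36): reflection off a higher-index medium gives a half-wave phase shift.
Bottom surface (2.36 → 1.524): reflection off a lower-index medium gives no phase shift.
Net: one phase inversion between the two reflected rays.
For minimum reflection here: 2 n t = m λ.
λ = 2 n t / m = 4116 / m nm.
m=5: 823 nm (IR); m=6: 686 nm (visible); m=7: 588 nm (visible); m=8: 514 nm (visible); m=9: 457 nm (visible); m=10: 412 nm (visible); m=11: 374 nm (UV).

5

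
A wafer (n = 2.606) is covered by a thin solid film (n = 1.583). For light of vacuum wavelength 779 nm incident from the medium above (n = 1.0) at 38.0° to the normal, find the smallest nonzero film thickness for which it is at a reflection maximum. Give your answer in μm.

0.267 μm

Ray reflecting at the top interface goes from n = 1.0 toward n = 1.583: a half-wave phase shift.
Bottom surface (1.583 → 2.606): reflection off a higher-index medium gives a half-wave phase shift.
The two reflections carry the same phase change, so no net offset.
For strong reflection here: 2 n t cos θ_r = m λ.
Snell's law: 1.0 sin 38.0° = 1.583 sin θ_r → sin θ_r = 0.389, cos θ_r = 0.921.
Minimum nonzero at m = 1: t = λ / (2 n cos θ_r) = 779 / (2 × 1.583 × 0.921) = 267 nm.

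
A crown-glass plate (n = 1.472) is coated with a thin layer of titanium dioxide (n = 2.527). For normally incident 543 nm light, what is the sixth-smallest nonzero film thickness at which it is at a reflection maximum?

591 nm

Top surface (1.0 → 2.527): reflection off a higher-index medium gives a half-wave phase shift.
Ray reflecting at the bottom interface goes from n = 2.527 toward n = 1.472: no phase shift.
The two reflections differ by half a wavelength.
With one net inversion, constructive interference in reflection requires 2 n t = (m + ½) λ.
The sixth-smallest nonzero thickness corresponds to m = 5: t = (m + ½) λ / (2 n) = 5.50 × 543 / (2 × 2.527) = 591 nm.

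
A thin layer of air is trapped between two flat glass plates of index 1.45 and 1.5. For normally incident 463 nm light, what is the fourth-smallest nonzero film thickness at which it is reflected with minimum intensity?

Ray reflecting at the top interface goes from n = 1.45 toward n = 1.0: no phase shift.
At the lower boundary (n = 1.0 to n = 1.5) the reflected ray undergoes a half-wave phase shift.
The two reflections differ by half a wavelength.
With one net inversion, destructive interference in reflection requires 2 n t = m λ.
The fourth-smallest nonzero thickness corresponds to m = 4: t = m λ / (2 n) = 4.00 × 463 / (2 × 1.0) = 926 nm.

926 nm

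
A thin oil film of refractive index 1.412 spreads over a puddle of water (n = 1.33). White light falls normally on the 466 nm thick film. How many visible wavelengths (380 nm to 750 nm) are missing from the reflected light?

2

At the upper boundary (n = 1.0 to n = 1.412) the reflected ray undergoes a half-wave phase shift.
Ray reflecting at the bottom interface goes from n = 1.412 toward n = 1.33: no phase shift.
Net: one phase inversion between the two reflected rays.
So the condition for destructive reflection is 2 n t = m λ.
λ = 2 n t / m = 1316 / m nm.
m=1: 1316 nm (IR); m=2: 658 nm (visible); m=3: 439 nm (visible); m=4: 329 nm (UV).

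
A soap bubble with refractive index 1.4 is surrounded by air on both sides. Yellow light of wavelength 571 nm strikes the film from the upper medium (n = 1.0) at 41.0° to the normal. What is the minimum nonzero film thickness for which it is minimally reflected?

At the upper boundary (n = 1.0 to n = 1.4) the reflected ray undergoes a half-wave phase shift.
At the lower boundary (n = 1.4 to n = 1.0) the reflected ray undergoes no phase shift.
Net: one phase inversion between the two reflected rays.
So the condition for destructive reflection is 2 n t cos θ_r = m λ.
Snell's law: 1.0 sin 41.0° = 1.4 sin θ_r → sin θ_r = 0.469, cos θ_r = 0.883.
Minimum nonzero at m = 1: t = λ / (2 n cos θ_r) = 571 / (2 × 1.4 × 0.883) = 231 nm.

231 nm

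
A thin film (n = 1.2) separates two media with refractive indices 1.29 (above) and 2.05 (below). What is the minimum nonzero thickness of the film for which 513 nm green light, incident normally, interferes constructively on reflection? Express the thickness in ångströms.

Top surface (1.29 → 1.2): reflection off a lower-index medium gives no phase shift.
Ray reflecting at the bottom interface goes from n = 1.2 toward n = 2.05: a half-wave phase shift.
The two reflections differ by half a wavelength.
For maximum reflection here: 2 n t = (m + ½) λ.
Minimum at m = 0: t = λ / (4 n) = 513 / (4 × 1.2) = 107 nm.

1069 Å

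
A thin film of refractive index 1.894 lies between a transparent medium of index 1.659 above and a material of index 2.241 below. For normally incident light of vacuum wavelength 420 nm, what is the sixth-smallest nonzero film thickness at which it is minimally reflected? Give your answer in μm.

0.610 μm

Top surface (1.659 → 1.894): reflection off a higher-index medium gives a half-wave phase shift.
At the lower boundary (n = 1.894 to n = 2.241) the reflected ray undergoes a half-wave phase shift.
The two reflections carry the same phase change, so no net offset.
With no net inversion, destructive interference in reflection requires 2 n t = (m + ½) λ.
The sixth-smallest nonzero thickness corresponds to m = 5: t = (m + ½) λ / (2 n) = 5.50 × 420 / (2 × 1.894) = 610 nm.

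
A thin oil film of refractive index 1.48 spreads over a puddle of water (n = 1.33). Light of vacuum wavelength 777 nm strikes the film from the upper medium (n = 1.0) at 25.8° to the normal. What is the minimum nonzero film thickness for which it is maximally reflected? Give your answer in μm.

Ray reflecting at the top interface goes from n = 1.0 toward n = 1.48: a half-wave phase shift.
Bottom surface (1.48 → 1.33): reflection off a lower-index medium gives no phase shift.
The two reflections differ by half a wavelength.
For maximum reflection here: 2 n t cos θ_r = (m + ½) λ.
Snell's law: 1.0 sin 25.8° = 1.48 sin θ_r → sin θ_r = 0.294, cos θ_r = 0.956.
Minimum at m = 0: t = λ / (4 n cos θ_r) = 777 / (4 × 1.48 × 0.956) = 137 nm.

0.137 μm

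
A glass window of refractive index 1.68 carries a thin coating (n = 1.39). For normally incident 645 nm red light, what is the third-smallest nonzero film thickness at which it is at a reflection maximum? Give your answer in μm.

Ray reflecting at the top interface goes from n = 1.0 toward n = 1.39: a half-wave phase shift.
Ray reflecting at the bottom interface goes from n = 1.39 toward n = 1.68: a half-wave phase shift.
Zero or two π shifts → no net half-wave offset.
For maximum reflection here: 2 n t = m λ.
The third-smallest nonzero thickness corresponds to m = 3: t = m λ / (2 n) = 3.00 × 645 / (2 × 1.39) = 696 nm.

0.696 μm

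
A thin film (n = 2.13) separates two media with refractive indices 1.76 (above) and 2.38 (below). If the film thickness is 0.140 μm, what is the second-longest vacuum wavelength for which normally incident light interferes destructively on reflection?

At the upper boundary (n = 1.76 to n = 2.13) the reflected ray undergoes a half-wave phase shift.
Ray reflecting at the bottom interface goes from n = 2.13 toward n = 2.38: a half-wave phase shift.
Zero or two π shifts → no net half-wave offset.
With no net inversion, destructive interference in reflection requires 2 n t = (m + ½) λ.
λ = 2 n t / (m + ½). The second-longest wavelength is m = 1: λ = 2 × 2.13 × 140 / 1.50 = 398 nm.

398 nm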